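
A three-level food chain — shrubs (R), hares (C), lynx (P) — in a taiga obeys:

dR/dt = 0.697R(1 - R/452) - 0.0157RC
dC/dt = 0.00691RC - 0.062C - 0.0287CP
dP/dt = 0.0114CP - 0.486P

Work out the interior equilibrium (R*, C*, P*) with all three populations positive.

From dP/dt = 0: 0.0114C* = 0.486, so C* = 42.6.
From dR/dt = 0: 0.697(1 - R*/452) = 0.0157·42.6, giving R* = 452·(1 - 0.96) = 18.
From dC/dt = 0: 0.00691·18 - 0.062 = 0.0287P*, so P* = 0.0621/0.0287 = 2.16.

R* ≈ 18, C* ≈ 42.6, P* ≈ 2.16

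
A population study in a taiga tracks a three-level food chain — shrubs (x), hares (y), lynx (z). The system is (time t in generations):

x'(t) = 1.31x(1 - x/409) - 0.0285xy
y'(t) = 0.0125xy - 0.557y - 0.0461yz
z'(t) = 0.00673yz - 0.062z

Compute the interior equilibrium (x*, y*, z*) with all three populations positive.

x* ≈ 327, y* ≈ 9.21, z* ≈ 76.6

From dz/dt = 0: 0.00673y* = 0.062, so y* = 9.21.
From dx/dt = 0: 1.31(1 - x*/409) = 0.0285·9.21, giving x* = 409·(1 - 0.2) = 327.
From dy/dt = 0: 0.0125·327 - 0.557 = 0.0461z*, so z* = 3.53/0.0461 = 76.6.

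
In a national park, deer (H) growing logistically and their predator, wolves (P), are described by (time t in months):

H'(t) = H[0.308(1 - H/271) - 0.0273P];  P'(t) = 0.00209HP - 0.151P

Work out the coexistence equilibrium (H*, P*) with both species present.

From dP/dt = 0 with P > 0: 0.00209H* = 0.151, so H* = 72.2.
Substitute into dH/dt = 0: 0.308(1 - 72.2/271) = 0.0273P*.
The bracket is 0.733, giving P* = 0.226/0.0273 = 8.27.

H* ≈ 72.2, P* ≈ 8.27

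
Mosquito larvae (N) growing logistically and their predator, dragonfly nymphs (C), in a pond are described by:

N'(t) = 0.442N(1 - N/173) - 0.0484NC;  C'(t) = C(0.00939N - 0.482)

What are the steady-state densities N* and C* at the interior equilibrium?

N* ≈ 51.3, C* ≈ 6.42

From dC/dt = 0 with C > 0: 0.00939N* = 0.482, so N* = 51.3.
Substitute into dN/dt = 0: 0.442(1 - 51.3/173) = 0.0484C*.
The bracket is 0.703, giving C* = 0.311/0.0484 = 6.42.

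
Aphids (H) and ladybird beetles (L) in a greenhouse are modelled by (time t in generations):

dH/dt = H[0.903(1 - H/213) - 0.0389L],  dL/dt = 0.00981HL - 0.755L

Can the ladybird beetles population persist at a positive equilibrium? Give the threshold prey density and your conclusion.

The predator equation gives dL/dt > 0 only when H > 0.755/0.00981 = 77.
Without the predator, H → K = 213. Since 213 > 77, the predator can invade and persist.

Threshold H = 77; K > 77, so yes, the predator persists.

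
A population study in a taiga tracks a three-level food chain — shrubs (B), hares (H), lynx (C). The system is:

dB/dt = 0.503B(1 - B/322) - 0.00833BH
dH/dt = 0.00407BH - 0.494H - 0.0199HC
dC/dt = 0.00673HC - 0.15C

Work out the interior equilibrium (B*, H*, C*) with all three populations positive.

From dC/dt = 0: 0.00673H* = 0.15, so H* = 22.3.
From dB/dt = 0: 0.503(1 - B*/322) = 0.00833·22.3, giving B* = 322·(1 - 0.369) = 203.
From dH/dt = 0: 0.00407·203 - 0.494 = 0.0199C*, so C* = 0.333/0.0199 = 16.7.

B* ≈ 203, H* ≈ 22.3, C* ≈ 16.7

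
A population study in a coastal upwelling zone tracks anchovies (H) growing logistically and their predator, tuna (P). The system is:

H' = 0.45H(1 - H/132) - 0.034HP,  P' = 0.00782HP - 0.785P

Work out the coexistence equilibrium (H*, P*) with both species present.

H* ≈ 100, P* ≈ 3.17

From dP/dt = 0 with P > 0: 0.00782H* = 0.785, so H* = 100.
Substitute into dH/dt = 0: 0.45(1 - 100/132) = 0.034P*.
The bracket is 0.24, giving P* = 0.108/0.034 = 3.17.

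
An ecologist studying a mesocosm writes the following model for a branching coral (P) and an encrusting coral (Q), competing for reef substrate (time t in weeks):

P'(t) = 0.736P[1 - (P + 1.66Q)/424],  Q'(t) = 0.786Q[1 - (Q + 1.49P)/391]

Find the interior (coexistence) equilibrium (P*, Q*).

P* ≈ 153, Q* ≈ 163

Setting both brackets to zero gives the nullclines P + 1.66Q = 424 and 1.49P + Q = 391.
Substituting Q = 391 - 1.49P into the first: P(1 - 1.66·1.49) = 424 - 1.66·391.
So P* = -225/-1.47 = 153, and then Q* = 391 - 1.49·153 = 163.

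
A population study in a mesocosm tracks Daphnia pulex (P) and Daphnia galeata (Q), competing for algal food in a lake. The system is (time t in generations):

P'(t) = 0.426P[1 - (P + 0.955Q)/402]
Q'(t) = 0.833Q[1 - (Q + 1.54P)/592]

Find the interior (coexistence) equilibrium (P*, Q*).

Setting both brackets to zero gives the nullclines P + 0.955Q = 402 and 1.54P + Q = 592.
Substituting Q = 592 - 1.54P into the first: P(1 - 0.955·1.54) = 402 - 0.955·592.
So P* = -163/-0.471 = 347, and then Q* = 592 - 1.54·347 = 57.5.

P* ≈ 347, Q* ≈ 57.5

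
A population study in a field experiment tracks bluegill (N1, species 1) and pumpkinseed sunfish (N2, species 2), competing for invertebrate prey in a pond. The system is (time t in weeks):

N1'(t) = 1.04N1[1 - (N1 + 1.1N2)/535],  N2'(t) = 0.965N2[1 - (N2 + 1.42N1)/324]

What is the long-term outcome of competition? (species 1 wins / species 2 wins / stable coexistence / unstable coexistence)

species 1 excludes species 2

Compare the nullcline intercepts: K1/α12 = 535/1.1 = 486 > K2 = 324; K2/α21 = 324/1.42 = 228 < K1 = 535.
Since the inequalities point opposite ways, species 1 can invade but species 2 cannot.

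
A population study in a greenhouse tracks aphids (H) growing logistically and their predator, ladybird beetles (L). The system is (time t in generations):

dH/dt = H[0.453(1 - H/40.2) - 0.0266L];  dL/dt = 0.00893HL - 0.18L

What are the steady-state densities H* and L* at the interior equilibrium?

H* ≈ 20.2, L* ≈ 8.49

From dL/dt = 0 with L > 0: 0.00893H* = 0.18, so H* = 20.2.
Substitute into dH/dt = 0: 0.453(1 - 20.2/40.2) = 0.0266L*.
The bracket is 0.499, giving L* = 0.226/0.0266 = 8.49.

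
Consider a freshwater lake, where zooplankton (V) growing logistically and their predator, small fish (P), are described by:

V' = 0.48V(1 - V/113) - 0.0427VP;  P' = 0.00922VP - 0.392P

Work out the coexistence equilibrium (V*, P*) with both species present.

From dP/dt = 0 with P > 0: 0.00922V* = 0.392, so V* = 42.5.
Substitute into dV/dt = 0: 0.48(1 - 42.5/113) = 0.0427P*.
The bracket is 0.624, giving P* = 0.299/0.0427 = 7.01.

V* ≈ 42.5, P* ≈ 7.01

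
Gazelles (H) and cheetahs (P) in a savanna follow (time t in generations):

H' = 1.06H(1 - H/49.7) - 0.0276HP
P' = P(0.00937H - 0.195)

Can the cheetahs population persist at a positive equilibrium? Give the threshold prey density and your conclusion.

Threshold H = 20.8; K > 20.8, so yes, the predator persists.

The predator equation gives dP/dt > 0 only when H > 0.195/0.00937 = 20.8.
Without the predator, H → K = 49.7. Since 49.7 > 20.8, the predator can invade and persist.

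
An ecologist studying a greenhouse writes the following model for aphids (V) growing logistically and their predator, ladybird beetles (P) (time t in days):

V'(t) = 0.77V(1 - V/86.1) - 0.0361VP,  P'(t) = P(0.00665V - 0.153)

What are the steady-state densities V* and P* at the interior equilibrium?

From dP/dt = 0 with P > 0: 0.00665V* = 0.153, so V* = 23.
Substitute into dV/dt = 0: 0.77(1 - 23/86.1) = 0.0361P*.
The bracket is 0.733, giving P* = 0.564/0.0361 = 15.6.

V* ≈ 23, P* ≈ 15.6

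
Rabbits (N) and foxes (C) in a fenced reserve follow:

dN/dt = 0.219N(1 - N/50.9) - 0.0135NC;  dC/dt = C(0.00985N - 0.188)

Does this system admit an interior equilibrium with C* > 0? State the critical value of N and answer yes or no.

The predator equation gives dC/dt > 0 only when N > 0.188/0.00985 = 19.1.
Without the predator, N → K = 50.9. Since 50.9 > 19.1, the predator can invade and persist.

Threshold N = 19.1; K > 19.1, so yes, the predator persists.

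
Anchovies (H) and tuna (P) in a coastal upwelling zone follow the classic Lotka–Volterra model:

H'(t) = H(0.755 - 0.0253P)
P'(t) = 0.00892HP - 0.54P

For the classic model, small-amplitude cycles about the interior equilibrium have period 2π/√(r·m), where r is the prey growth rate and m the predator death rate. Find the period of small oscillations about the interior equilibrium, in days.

T ≈ 9.84 days

Here r = 0.755 and m = 0.54, so r·m = 0.408.
ω = √0.408 = 0.639 per day, hence T = 2π/ω ≈ 9.84 days.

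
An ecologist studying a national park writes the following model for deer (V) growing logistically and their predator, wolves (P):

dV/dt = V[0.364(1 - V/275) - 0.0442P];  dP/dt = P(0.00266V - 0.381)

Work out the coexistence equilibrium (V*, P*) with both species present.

V* ≈ 143, P* ≈ 3.95

From dP/dt = 0 with P > 0: 0.00266V* = 0.381, so V* = 143.
Substitute into dV/dt = 0: 0.364(1 - 143/275) = 0.0442P*.
The bracket is 0.479, giving P* = 0.174/0.0442 = 3.95.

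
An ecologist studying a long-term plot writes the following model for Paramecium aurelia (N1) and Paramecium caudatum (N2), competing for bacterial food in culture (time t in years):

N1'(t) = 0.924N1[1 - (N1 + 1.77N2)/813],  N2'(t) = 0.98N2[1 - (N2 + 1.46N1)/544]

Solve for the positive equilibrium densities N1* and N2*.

Setting both brackets to zero gives the nullclines N1 + 1.77N2 = 813 and 1.46N1 + N2 = 544.
Substituting N2 = 544 - 1.46N1 into the first: N1(1 - 1.77·1.46) = 813 - 1.77·544.
So N1* = -150/-1.58 = 94.6, and then N2* = 544 - 1.46·94.6 = 406.

N1* ≈ 94.6, N2* ≈ 406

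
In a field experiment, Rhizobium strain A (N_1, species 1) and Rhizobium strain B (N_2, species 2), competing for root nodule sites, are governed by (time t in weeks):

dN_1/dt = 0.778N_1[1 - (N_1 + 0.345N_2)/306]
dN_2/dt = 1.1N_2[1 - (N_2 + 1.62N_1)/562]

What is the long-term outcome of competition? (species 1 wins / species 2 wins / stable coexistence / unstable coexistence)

Compare the nullcline intercepts: K1/α12 = 306/0.345 = 887 > K2 = 562; K2/α21 = 562/1.62 = 347 > K1 = 306.
Since both inequalities hold, each species can invade when rare, so the interior equilibrium is stable.

stable coexistence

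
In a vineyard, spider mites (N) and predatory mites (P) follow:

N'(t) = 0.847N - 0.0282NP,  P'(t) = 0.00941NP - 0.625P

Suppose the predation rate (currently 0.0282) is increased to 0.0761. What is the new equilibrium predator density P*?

P* ≈ 11.1

At the interior fixed point, setting dN/dt = 0 with N > 0 fixes P* = (prey growth rate)/(NP coefficient) — independent of the other coefficients.
With the change, P* = 0.847/0.0761 = 11.1; it falls from 30.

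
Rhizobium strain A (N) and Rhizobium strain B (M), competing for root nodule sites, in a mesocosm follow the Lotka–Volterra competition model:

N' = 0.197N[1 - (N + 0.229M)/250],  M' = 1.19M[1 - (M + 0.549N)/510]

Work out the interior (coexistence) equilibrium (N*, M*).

N* ≈ 152, M* ≈ 426

Setting both brackets to zero gives the nullclines N + 0.229M = 250 and 0.549N + M = 510.
Substituting M = 510 - 0.549N into the first: N(1 - 0.229·0.549) = 250 - 0.229·510.
So N* = 133/0.874 = 152, and then M* = 510 - 0.549·152 = 426.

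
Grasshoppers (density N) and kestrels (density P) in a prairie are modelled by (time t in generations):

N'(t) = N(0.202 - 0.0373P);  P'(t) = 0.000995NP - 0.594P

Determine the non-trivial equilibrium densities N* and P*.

N* ≈ 597, P* ≈ 5.42

Set dP/dt = 0 with P > 0: 0.000995N - 0.594 = 0, so N* = 0.594/0.000995 = 597.
Set dN/dt = 0 with N > 0: 0.202 - 0.0373P = 0, so P* = 0.202/0.0373 = 5.42.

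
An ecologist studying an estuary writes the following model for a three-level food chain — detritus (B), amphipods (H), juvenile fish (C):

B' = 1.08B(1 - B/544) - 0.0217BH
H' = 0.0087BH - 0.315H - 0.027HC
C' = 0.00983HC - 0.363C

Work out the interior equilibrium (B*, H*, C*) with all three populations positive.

From dC/dt = 0: 0.00983H* = 0.363, so H* = 36.9.
From dB/dt = 0: 1.08(1 - B*/544) = 0.0217·36.9, giving B* = 544·(1 - 0.742) = 140.
From dH/dt = 0: 0.0087·140 - 0.315 = 0.027C*, so C* = 0.906/0.027 = 33.6.

B* ≈ 140, H* ≈ 36.9, C* ≈ 33.6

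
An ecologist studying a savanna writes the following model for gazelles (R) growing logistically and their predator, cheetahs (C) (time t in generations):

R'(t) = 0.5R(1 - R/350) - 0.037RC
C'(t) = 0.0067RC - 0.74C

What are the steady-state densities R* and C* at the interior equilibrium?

From dC/dt = 0 with C > 0: 0.0067R* = 0.74, so R* = 110.
Substitute into dR/dt = 0: 0.5(1 - 110/350) = 0.037C*.
The bracket is 0.684, giving C* = 0.342/0.037 = 9.25.

R* ≈ 110, C* ≈ 9.25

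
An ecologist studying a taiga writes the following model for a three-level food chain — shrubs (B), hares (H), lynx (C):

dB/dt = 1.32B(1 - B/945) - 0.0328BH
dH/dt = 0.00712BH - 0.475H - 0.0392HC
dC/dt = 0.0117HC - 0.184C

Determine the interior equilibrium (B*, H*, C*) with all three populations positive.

From dC/dt = 0: 0.0117H* = 0.184, so H* = 15.7.
From dB/dt = 0: 1.32(1 - B*/945) = 0.0328·15.7, giving B* = 945·(1 - 0.391) = 576.
From dH/dt = 0: 0.00712·576 - 0.475 = 0.0392C*, so C* = 3.62/0.0392 = 92.5.

B* ≈ 576, H* ≈ 15.7, C* ≈ 92.5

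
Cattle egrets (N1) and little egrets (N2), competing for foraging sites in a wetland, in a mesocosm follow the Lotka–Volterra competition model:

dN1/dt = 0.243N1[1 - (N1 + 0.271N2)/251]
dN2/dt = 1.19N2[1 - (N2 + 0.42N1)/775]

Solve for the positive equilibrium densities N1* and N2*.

N1* ≈ 46.2, N2* ≈ 756

Setting both brackets to zero gives the nullclines N1 + 0.271N2 = 251 and 0.42N1 + N2 = 775.
Substituting N2 = 775 - 0.42N1 into the first: N1(1 - 0.271·0.42) = 251 - 0.271·775.
So N1* = 41/0.886 = 46.2, and then N2* = 775 - 0.42·46.2 = 756.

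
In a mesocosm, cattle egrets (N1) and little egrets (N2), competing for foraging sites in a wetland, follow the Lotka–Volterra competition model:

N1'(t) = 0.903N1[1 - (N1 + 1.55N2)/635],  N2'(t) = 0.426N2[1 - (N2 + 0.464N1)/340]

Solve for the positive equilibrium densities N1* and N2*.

N1* ≈ 385, N2* ≈ 162

Setting both brackets to zero gives the nullclines N1 + 1.55N2 = 635 and 0.464N1 + N2 = 340.
Substituting N2 = 340 - 0.464N1 into the first: N1(1 - 1.55·0.464) = 635 - 1.55·340.
So N1* = 108/0.281 = 385, and then N2* = 340 - 0.464·385 = 162.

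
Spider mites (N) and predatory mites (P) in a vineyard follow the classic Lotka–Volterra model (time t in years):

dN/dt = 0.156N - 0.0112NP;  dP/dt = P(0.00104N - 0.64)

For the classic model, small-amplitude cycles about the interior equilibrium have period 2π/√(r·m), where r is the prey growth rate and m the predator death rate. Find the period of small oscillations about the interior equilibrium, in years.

T ≈ 19.9 years

Here r = 0.156 and m = 0.64, so r·m = 0.0998.
ω = √0.0998 = 0.316 per year, hence T = 2π/ω ≈ 19.9 years.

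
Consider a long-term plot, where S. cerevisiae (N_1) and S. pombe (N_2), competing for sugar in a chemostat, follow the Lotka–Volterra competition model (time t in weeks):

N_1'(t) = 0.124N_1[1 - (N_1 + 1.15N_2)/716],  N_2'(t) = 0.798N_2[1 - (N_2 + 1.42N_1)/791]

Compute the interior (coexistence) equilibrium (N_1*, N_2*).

N_1* ≈ 306, N_2* ≈ 357

Setting both brackets to zero gives the nullclines N_1 + 1.15N_2 = 716 and 1.42N_1 + N_2 = 791.
Substituting N_2 = 791 - 1.42N_1 into the first: N_1(1 - 1.15·1.42) = 716 - 1.15·791.
So N_1* = -194/-0.633 = 306, and then N_2* = 791 - 1.42·306 = 357.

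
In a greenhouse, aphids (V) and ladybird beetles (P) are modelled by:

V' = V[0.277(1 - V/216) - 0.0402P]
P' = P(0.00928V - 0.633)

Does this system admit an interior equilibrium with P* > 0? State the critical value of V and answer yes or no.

The predator equation gives dP/dt > 0 only when V > 0.633/0.00928 = 68.2.
Without the predator, V → K = 216. Since 216 > 68.2, the predator can invade and persist.

Threshold V = 68.2; K > 68.2, so yes, the predator persists.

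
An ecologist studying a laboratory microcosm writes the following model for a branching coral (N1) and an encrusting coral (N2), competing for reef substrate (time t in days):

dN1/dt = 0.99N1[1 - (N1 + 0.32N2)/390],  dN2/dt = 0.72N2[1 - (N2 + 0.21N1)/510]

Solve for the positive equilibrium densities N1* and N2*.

N1* ≈ 243, N2* ≈ 459

Setting both brackets to zero gives the nullclines N1 + 0.32N2 = 390 and 0.21N1 + N2 = 510.
Substituting N2 = 510 - 0.21N1 into the first: N1(1 - 0.32·0.21) = 390 - 0.32·510.
So N1* = 227/0.933 = 243, and then N2* = 510 - 0.21·243 = 459.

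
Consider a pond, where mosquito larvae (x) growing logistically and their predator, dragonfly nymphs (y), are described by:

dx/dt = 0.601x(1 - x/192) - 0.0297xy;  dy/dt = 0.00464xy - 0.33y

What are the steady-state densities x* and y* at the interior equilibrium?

From dy/dt = 0 with y > 0: 0.00464x* = 0.33, so x* = 71.1.
Substitute into dx/dt = 0: 0.601(1 - 71.1/192) = 0.0297y*.
The bracket is 0.63, giving y* = 0.378/0.0297 = 12.7.

x* ≈ 71.1, y* ≈ 12.7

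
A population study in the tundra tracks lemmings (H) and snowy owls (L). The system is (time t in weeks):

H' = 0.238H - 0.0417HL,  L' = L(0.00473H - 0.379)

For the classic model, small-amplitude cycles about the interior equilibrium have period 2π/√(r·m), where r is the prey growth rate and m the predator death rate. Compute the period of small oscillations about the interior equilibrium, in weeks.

T ≈ 20.9 weeks

Here r = 0.238 and m = 0.379, so r·m = 0.0902.
ω = √0.0902 = 0.3 per week, hence T = 2π/ω ≈ 20.9 weeks.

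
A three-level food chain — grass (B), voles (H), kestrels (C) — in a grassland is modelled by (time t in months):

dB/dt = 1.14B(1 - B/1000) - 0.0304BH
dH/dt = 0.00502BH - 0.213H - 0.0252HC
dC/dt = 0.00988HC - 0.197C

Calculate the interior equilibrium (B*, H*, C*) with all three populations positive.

From dC/dt = 0: 0.00988H* = 0.197, so H* = 19.9.
From dB/dt = 0: 1.14(1 - B*/1000) = 0.0304·19.9, giving B* = 1000·(1 - 0.532) = 468.
From dH/dt = 0: 0.00502·468 - 0.213 = 0.0252C*, so C* = 2.14/0.0252 = 84.8.

B* ≈ 468, H* ≈ 19.9, C* ≈ 84.8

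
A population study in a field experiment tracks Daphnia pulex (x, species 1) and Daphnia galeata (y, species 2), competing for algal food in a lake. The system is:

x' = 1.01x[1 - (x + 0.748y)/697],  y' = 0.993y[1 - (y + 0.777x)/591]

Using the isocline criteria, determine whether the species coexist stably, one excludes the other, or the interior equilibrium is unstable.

stable coexistence

Compare the nullcline intercepts: K1/α12 = 697/0.748 = 932 > K2 = 591; K2/α21 = 591/0.777 = 761 > K1 = 697.
Since both inequalities hold, each species can invade when rare, so the interior equilibrium is stable.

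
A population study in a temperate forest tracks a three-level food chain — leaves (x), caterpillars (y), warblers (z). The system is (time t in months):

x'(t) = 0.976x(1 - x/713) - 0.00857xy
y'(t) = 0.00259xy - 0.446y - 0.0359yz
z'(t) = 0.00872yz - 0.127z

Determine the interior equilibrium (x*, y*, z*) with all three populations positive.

x* ≈ 622, y* ≈ 14.6, z* ≈ 32.4

From dz/dt = 0: 0.00872y* = 0.127, so y* = 14.6.
From dx/dt = 0: 0.976(1 - x*/713) = 0.00857·14.6, giving x* = 713·(1 - 0.128) = 622.
From dy/dt = 0: 0.00259·622 - 0.446 = 0.0359z*, so z* = 1.16/0.0359 = 32.4.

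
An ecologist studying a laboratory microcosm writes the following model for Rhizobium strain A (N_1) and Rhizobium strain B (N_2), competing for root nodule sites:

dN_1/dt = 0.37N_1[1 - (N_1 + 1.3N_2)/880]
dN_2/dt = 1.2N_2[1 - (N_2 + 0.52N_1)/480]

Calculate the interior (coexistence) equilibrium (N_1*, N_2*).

Setting both brackets to zero gives the nullclines N_1 + 1.3N_2 = 880 and 0.52N_1 + N_2 = 480.
Substituting N_2 = 480 - 0.52N_1 into the first: N_1(1 - 1.3·0.52) = 880 - 1.3·480.
So N_1* = 256/0.324 = 790, and then N_2* = 480 - 0.52·790 = 69.1.

N_1* ≈ 790, N_2* ≈ 69.1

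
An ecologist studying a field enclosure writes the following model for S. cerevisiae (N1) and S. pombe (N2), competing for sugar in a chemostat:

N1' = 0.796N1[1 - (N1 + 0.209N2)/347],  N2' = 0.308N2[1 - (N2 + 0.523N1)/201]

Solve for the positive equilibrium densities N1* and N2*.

Setting both brackets to zero gives the nullclines N1 + 0.209N2 = 347 and 0.523N1 + N2 = 201.
Substituting N2 = 201 - 0.523N1 into the first: N1(1 - 0.209·0.523) = 347 - 0.209·201.
So N1* = 305/0.891 = 342, and then N2* = 201 - 0.523·342 = 21.9.

N1* ≈ 342, N2* ≈ 21.9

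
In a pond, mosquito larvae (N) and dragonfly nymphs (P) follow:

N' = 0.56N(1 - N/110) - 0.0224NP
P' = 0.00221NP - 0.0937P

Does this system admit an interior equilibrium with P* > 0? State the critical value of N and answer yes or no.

Threshold N = 42.4; K > 42.4, so yes, the predator persists.

The predator equation gives dP/dt > 0 only when N > 0.0937/0.00221 = 42.4.
Without the predator, N → K = 110. Since 110 > 42.4, the predator can invade and persist.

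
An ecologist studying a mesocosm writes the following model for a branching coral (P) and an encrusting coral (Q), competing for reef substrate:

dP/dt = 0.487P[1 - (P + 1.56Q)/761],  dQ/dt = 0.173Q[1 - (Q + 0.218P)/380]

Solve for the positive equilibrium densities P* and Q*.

P* ≈ 255, Q* ≈ 324

Setting both brackets to zero gives the nullclines P + 1.56Q = 761 and 0.218P + Q = 380.
Substituting Q = 380 - 0.218P into the first: P(1 - 1.56·0.218) = 761 - 1.56·380.
So P* = 168/0.66 = 255, and then Q* = 380 - 0.218·255 = 324.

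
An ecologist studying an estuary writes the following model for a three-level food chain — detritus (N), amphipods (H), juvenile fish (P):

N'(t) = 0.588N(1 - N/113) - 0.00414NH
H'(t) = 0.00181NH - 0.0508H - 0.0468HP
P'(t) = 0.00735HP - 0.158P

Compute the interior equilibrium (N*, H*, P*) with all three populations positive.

From dP/dt = 0: 0.00735H* = 0.158, so H* = 21.5.
From dN/dt = 0: 0.588(1 - N*/113) = 0.00414·21.5, giving N* = 113·(1 - 0.151) = 95.9.
From dH/dt = 0: 0.00181·95.9 - 0.0508 = 0.0468P*, so P* = 0.123/0.0468 = 2.62.

N* ≈ 95.9, H* ≈ 21.5, P* ≈ 2.62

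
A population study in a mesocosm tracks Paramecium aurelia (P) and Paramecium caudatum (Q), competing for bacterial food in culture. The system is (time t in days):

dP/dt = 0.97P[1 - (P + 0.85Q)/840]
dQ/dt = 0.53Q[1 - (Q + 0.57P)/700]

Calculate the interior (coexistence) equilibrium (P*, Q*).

Setting both brackets to zero gives the nullclines P + 0.85Q = 840 and 0.57P + Q = 700.
Substituting Q = 700 - 0.57P into the first: P(1 - 0.85·0.57) = 840 - 0.85·700.
So P* = 245/0.516 = 475, and then Q* = 700 - 0.57·475 = 429.

P* ≈ 475, Q* ≈ 429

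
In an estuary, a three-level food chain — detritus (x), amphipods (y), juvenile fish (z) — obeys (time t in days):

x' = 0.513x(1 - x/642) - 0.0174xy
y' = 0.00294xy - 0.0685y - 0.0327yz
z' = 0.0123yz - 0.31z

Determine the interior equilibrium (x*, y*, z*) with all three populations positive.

From dz/dt = 0: 0.0123y* = 0.31, so y* = 25.2.
From dx/dt = 0: 0.513(1 - x*/642) = 0.0174·25.2, giving x* = 642·(1 - 0.855) = 93.2.
From dy/dt = 0: 0.00294·93.2 - 0.0685 = 0.0327z*, so z* = 0.205/0.0327 = 6.28.

x* ≈ 93.2, y* ≈ 25.2, z* ≈ 6.28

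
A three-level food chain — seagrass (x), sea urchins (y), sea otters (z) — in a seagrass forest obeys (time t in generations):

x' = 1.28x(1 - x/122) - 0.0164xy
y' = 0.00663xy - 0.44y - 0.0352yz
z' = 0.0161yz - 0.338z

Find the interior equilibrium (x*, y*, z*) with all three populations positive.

From dz/dt = 0: 0.0161y* = 0.338, so y* = 21.
From dx/dt = 0: 1.28(1 - x*/122) = 0.0164·21, giving x* = 122·(1 - 0.269) = 89.2.
From dy/dt = 0: 0.00663·89.2 - 0.44 = 0.0352z*, so z* = 0.151/0.0352 = 4.3.

x* ≈ 89.2, y* ≈ 21, z* ≈ 4.3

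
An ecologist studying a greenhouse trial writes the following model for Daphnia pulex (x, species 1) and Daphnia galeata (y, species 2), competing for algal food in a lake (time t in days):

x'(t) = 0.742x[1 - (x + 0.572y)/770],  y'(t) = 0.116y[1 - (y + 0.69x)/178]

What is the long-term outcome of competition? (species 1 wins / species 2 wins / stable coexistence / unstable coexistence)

species 1 excludes species 2

Compare the nullcline intercepts: K1/α12 = 770/0.572 = 1350 > K2 = 178; K2/α21 = 178/0.69 = 258 < K1 = 770.
Since the inequalities point opposite ways, species 1 can invade but species 2 cannot.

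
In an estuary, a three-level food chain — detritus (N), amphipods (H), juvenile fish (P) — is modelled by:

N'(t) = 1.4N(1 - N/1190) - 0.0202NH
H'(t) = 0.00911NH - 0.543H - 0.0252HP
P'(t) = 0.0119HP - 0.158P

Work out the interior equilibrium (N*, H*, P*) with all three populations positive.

N* ≈ 962, H* ≈ 13.3, P* ≈ 326

From dP/dt = 0: 0.0119H* = 0.158, so H* = 13.3.
From dN/dt = 0: 1.4(1 - N*/1190) = 0.0202·13.3, giving N* = 1190·(1 - 0.192) = 962.
From dH/dt = 0: 0.00911·962 - 0.543 = 0.0252P*, so P* = 8.22/0.0252 = 326.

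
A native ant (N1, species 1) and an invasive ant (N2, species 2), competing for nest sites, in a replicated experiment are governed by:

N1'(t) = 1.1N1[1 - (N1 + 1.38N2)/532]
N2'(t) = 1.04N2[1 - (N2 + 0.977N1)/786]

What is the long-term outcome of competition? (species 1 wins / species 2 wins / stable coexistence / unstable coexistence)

species 2 excludes species 1

Compare the nullcline intercepts: K1/α12 = 532/1.38 = 386 < K2 = 786; K2/α21 = 786/0.977 = 805 > K1 = 532.
Since the inequalities point opposite ways, species 2 can invade but species 1 cannot.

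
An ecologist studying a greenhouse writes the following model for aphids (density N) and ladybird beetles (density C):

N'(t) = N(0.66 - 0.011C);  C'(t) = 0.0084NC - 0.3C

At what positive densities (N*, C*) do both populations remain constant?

N* ≈ 35.7, C* ≈ 60

Set dC/dt = 0 with C > 0: 0.0084N - 0.3 = 0, so N* = 0.3/0.0084 = 35.7.
Set dN/dt = 0 with N > 0: 0.66 - 0.011C = 0, so C* = 0.66/0.011 = 60.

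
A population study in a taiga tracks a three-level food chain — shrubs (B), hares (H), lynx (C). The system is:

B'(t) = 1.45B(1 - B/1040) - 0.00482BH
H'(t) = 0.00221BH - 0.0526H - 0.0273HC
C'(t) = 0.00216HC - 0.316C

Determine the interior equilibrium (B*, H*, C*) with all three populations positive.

From dC/dt = 0: 0.00216H* = 0.316, so H* = 146.
From dB/dt = 0: 1.45(1 - B*/1040) = 0.00482·146, giving B* = 1040·(1 - 0.486) = 534.
From dH/dt = 0: 0.00221·534 - 0.0526 = 0.0273C*, so C* = 1.13/0.0273 = 41.3.

B* ≈ 534, H* ≈ 146, C* ≈ 41.3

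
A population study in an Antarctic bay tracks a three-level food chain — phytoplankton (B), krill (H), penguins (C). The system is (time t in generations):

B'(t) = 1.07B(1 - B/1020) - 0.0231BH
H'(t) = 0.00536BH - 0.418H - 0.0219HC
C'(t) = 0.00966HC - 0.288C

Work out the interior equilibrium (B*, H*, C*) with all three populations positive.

B* ≈ 363, H* ≈ 29.8, C* ≈ 69.9

From dC/dt = 0: 0.00966H* = 0.288, so H* = 29.8.
From dB/dt = 0: 1.07(1 - B*/1020) = 0.0231·29.8, giving B* = 1020·(1 - 0.644) = 363.
From dH/dt = 0: 0.00536·363 - 0.418 = 0.0219C*, so C* = 1.53/0.0219 = 69.9.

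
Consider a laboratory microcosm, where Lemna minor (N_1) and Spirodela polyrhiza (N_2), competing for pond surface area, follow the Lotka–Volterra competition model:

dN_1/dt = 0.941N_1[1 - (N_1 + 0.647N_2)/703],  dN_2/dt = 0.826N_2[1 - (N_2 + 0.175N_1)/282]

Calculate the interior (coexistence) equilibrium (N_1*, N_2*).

Setting both brackets to zero gives the nullclines N_1 + 0.647N_2 = 703 and 0.175N_1 + N_2 = 282.
Substituting N_2 = 282 - 0.175N_1 into the first: N_1(1 - 0.647·0.175) = 703 - 0.647·282.
So N_1* = 521/0.887 = 587, and then N_2* = 282 - 0.175·587 = 179.

N_1* ≈ 587, N_2* ≈ 179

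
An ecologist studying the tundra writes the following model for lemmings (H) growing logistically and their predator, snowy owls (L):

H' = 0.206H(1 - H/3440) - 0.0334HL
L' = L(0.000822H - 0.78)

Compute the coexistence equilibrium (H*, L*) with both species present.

From dL/dt = 0 with L > 0: 0.000822H* = 0.78, so H* = 949.
Substitute into dH/dt = 0: 0.206(1 - 949/3440) = 0.0334L*.
The bracket is 0.724, giving L* = 0.149/0.0334 = 4.47.

H* ≈ 949, L* ≈ 4.47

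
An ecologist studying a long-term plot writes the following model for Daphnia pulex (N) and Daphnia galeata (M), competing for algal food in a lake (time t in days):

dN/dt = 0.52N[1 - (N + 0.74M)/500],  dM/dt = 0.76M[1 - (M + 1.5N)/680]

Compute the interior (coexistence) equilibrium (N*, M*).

Setting both brackets to zero gives the nullclines N + 0.74M = 500 and 1.5N + M = 680.
Substituting M = 680 - 1.5N into the first: N(1 - 0.74·1.5) = 500 - 0.74·680.
So N* = -3.2/-0.11 = 29.1, and then M* = 680 - 1.5·29.1 = 636.

N* ≈ 29.1, M* ≈ 636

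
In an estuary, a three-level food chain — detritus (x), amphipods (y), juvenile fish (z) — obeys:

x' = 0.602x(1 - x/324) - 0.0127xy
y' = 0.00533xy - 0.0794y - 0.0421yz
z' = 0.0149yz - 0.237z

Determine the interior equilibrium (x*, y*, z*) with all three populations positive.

From dz/dt = 0: 0.0149y* = 0.237, so y* = 15.9.
From dx/dt = 0: 0.602(1 - x*/324) = 0.0127·15.9, giving x* = 324·(1 - 0.336) = 215.
From dy/dt = 0: 0.00533·215 - 0.0794 = 0.0421z*, so z* = 1.07/0.0421 = 25.4.

x* ≈ 215, y* ≈ 15.9, z* ≈ 25.4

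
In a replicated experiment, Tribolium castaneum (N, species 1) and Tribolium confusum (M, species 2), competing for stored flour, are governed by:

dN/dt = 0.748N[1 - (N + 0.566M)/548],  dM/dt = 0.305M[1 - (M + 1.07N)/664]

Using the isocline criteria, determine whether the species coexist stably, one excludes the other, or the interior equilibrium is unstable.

Compare the nullcline intercepts: K1/α12 = 548/0.566 = 968 > K2 = 664; K2/α21 = 664/1.07 = 621 > K1 = 548.
Since both inequalities hold, each species can invade when rare, so the interior equilibrium is stable.

stable coexistence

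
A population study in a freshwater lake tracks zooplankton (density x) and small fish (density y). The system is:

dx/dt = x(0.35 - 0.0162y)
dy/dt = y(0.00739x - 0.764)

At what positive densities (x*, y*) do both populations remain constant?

x* ≈ 103, y* ≈ 21.6

Set dy/dt = 0 with y > 0: 0.00739x - 0.764 = 0, so x* = 0.764/0.00739 = 103.
Set dx/dt = 0 with x > 0: 0.35 - 0.0162y = 0, so y* = 0.35/0.0162 = 21.6.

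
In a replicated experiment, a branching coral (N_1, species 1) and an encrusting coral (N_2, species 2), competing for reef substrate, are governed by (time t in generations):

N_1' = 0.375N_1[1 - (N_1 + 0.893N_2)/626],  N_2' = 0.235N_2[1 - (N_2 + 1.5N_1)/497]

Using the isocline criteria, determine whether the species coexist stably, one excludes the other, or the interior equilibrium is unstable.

species 1 excludes species 2

Compare the nullcline intercepts: K1/α12 = 626/0.893 = 701 > K2 = 497; K2/α21 = 497/1.5 = 331 < K1 = 626.
Since the inequalities point opposite ways, species 1 can invade but species 2 cannot.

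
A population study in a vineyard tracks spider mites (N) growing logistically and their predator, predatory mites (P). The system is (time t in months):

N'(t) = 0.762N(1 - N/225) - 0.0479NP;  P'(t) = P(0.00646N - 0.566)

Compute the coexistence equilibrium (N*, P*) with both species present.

From dP/dt = 0 with P > 0: 0.00646N* = 0.566, so N* = 87.6.
Substitute into dN/dt = 0: 0.762(1 - 87.6/225) = 0.0479P*.
The bracket is 0.611, giving P* = 0.465/0.0479 = 9.71.

N* ≈ 87.6, P* ≈ 9.71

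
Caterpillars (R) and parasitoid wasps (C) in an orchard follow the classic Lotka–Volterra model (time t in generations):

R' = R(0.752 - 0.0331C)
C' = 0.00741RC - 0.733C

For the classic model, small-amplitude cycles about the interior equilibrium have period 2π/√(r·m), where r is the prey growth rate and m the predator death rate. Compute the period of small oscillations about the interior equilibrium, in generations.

Here r = 0.752 and m = 0.733, so r·m = 0.551.
ω = √0.551 = 0.742 per generation, hence T = 2π/ω ≈ 8.46 generations.

T ≈ 8.46 generations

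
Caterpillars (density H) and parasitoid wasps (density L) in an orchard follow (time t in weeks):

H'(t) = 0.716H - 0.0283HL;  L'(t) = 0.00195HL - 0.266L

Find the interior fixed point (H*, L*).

H* ≈ 136, L* ≈ 25.3

Set dL/dt = 0 with L > 0: 0.00195H - 0.266 = 0, so H* = 0.266/0.00195 = 136.
Set dH/dt = 0 with H > 0: 0.716 - 0.0283L = 0, so L* = 0.716/0.0283 = 25.3.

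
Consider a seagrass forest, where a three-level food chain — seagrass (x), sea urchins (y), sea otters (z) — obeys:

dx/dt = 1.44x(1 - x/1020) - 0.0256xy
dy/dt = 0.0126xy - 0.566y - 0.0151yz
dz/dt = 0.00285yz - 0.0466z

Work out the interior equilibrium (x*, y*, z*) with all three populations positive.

x* ≈ 724, y* ≈ 16.4, z* ≈ 566

From dz/dt = 0: 0.00285y* = 0.0466, so y* = 16.4.
From dx/dt = 0: 1.44(1 - x*/1020) = 0.0256·16.4, giving x* = 1020·(1 - 0.291) = 724.
From dy/dt = 0: 0.0126·724 - 0.566 = 0.0151z*, so z* = 8.55/0.0151 = 566.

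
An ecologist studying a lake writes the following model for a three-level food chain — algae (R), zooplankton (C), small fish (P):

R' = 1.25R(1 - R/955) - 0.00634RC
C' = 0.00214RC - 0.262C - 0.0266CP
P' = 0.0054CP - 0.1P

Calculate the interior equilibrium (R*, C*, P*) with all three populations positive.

R* ≈ 865, C* ≈ 18.5, P* ≈ 59.8

From dP/dt = 0: 0.0054C* = 0.1, so C* = 18.5.
From dR/dt = 0: 1.25(1 - R*/955) = 0.00634·18.5, giving R* = 955·(1 - 0.0939) = 865.
From dC/dt = 0: 0.00214·865 - 0.262 = 0.0266P*, so P* = 1.59/0.0266 = 59.8.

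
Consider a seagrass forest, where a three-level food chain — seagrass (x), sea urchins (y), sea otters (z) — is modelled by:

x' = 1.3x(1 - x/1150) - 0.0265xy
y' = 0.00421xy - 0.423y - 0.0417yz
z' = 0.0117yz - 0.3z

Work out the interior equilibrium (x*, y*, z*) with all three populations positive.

x* ≈ 549, y* ≈ 25.6, z* ≈ 45.3

From dz/dt = 0: 0.0117y* = 0.3, so y* = 25.6.
From dx/dt = 0: 1.3(1 - x*/1150) = 0.0265·25.6, giving x* = 1150·(1 - 0.523) = 549.
From dy/dt = 0: 0.00421·549 - 0.423 = 0.0417z*, so z* = 1.89/0.0417 = 45.3.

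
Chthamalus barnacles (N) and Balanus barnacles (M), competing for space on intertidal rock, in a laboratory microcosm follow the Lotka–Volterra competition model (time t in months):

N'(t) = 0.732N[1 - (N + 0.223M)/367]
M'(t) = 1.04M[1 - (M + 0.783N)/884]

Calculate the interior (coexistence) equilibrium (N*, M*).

N* ≈ 206, M* ≈ 723

Setting both brackets to zero gives the nullclines N + 0.223M = 367 and 0.783N + M = 884.
Substituting M = 884 - 0.783N into the first: N(1 - 0.223·0.783) = 367 - 0.223·884.
So N* = 170/0.825 = 206, and then M* = 884 - 0.783·206 = 723.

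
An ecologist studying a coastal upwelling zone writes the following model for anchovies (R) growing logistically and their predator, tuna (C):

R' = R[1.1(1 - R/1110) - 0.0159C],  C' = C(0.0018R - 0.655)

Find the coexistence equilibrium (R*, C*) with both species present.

From dC/dt = 0 with C > 0: 0.0018R* = 0.655, so R* = 364.
Substitute into dR/dt = 0: 1.1(1 - 364/1110) = 0.0159C*.
The bracket is 0.672, giving C* = 0.739/0.0159 = 46.5.

R* ≈ 364, C* ≈ 46.5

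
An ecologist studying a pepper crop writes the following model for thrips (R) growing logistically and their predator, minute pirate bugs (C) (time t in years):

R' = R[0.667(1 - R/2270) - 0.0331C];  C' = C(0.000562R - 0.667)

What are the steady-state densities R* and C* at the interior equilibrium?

From dC/dt = 0 with C > 0: 0.000562R* = 0.667, so R* = 1190.
Substitute into dR/dt = 0: 0.667(1 - 1190/2270) = 0.0331C*.
The bracket is 0.477, giving C* = 0.318/0.0331 = 9.62.

R* ≈ 1190, C* ≈ 9.62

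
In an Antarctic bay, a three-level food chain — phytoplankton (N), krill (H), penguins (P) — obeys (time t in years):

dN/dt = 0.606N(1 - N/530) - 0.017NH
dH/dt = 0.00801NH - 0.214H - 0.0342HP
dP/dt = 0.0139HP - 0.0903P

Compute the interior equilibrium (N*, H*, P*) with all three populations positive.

N* ≈ 433, H* ≈ 6.5, P* ≈ 95.3

From dP/dt = 0: 0.0139H* = 0.0903, so H* = 6.5.
From dN/dt = 0: 0.606(1 - N*/530) = 0.017·6.5, giving N* = 530·(1 - 0.182) = 433.
From dH/dt = 0: 0.00801·433 - 0.214 = 0.0342P*, so P* = 3.26/0.0342 = 95.3.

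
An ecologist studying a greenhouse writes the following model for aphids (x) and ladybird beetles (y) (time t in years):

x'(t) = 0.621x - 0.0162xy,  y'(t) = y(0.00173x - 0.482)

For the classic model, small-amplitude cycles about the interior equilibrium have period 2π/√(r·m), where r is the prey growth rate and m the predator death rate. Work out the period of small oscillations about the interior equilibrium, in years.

Here r = 0.621 and m = 0.482, so r·m = 0.299.
ω = √0.299 = 0.547 per year, hence T = 2π/ω ≈ 11.5 years.

T ≈ 11.5 years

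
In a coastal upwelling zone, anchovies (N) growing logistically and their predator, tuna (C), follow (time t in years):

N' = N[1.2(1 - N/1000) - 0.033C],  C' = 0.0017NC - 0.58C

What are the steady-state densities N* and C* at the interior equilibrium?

N* ≈ 341, C* ≈ 24

From dC/dt = 0 with C > 0: 0.0017N* = 0.58, so N* = 341.
Substitute into dN/dt = 0: 1.2(1 - 341/1000) = 0.033C*.
The bracket is 0.659, giving C* = 0.791/0.033 = 24.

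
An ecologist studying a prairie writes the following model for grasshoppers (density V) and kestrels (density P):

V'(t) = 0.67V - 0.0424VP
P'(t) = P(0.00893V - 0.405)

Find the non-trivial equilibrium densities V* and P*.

Set dP/dt = 0 with P > 0: 0.00893V - 0.405 = 0, so V* = 0.405/0.00893 = 45.4.
Set dV/dt = 0 with V > 0: 0.67 - 0.0424P = 0, so P* = 0.67/0.0424 = 15.8.

V* ≈ 45.4, P* ≈ 15.8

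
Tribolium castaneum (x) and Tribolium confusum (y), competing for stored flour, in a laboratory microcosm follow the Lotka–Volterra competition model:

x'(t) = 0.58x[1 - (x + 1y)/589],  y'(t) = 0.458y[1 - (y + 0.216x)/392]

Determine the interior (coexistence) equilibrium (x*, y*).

Setting both brackets to zero gives the nullclines x + 1y = 589 and 0.216x + y = 392.
Substituting y = 392 - 0.216x into the first: x(1 - 1·0.216) = 589 - 1·392.
So x* = 197/0.784 = 251, and then y* = 392 - 0.216·251 = 338.

x* ≈ 251, y* ≈ 338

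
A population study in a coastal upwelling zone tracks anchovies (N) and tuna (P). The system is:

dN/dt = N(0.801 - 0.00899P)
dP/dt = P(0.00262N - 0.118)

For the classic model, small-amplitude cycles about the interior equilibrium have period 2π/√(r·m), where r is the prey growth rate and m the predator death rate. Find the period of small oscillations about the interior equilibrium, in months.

T ≈ 20.4 months

Here r = 0.801 and m = 0.118, so r·m = 0.0945.
ω = √0.0945 = 0.307 per month, hence T = 2π/ω ≈ 20.4 months.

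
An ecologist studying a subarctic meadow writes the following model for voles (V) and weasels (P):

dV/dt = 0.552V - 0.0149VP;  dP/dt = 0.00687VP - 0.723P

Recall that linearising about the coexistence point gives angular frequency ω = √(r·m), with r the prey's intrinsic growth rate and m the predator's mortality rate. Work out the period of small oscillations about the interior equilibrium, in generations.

Here r = 0.552 and m = 0.723, so r·m = 0.399.
ω = √0.399 = 0.632 per generation, hence T = 2π/ω ≈ 9.95 generations.

T ≈ 9.95 generations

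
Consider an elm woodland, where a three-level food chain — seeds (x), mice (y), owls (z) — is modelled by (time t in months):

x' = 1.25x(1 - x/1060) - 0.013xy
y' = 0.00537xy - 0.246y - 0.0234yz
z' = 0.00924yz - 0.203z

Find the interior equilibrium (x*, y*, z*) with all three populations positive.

From dz/dt = 0: 0.00924y* = 0.203, so y* = 22.
From dx/dt = 0: 1.25(1 - x*/1060) = 0.013·22, giving x* = 1060·(1 - 0.228) = 818.
From dy/dt = 0: 0.00537·818 - 0.246 = 0.0234z*, so z* = 4.15/0.0234 = 177.

x* ≈ 818, y* ≈ 22, z* ≈ 177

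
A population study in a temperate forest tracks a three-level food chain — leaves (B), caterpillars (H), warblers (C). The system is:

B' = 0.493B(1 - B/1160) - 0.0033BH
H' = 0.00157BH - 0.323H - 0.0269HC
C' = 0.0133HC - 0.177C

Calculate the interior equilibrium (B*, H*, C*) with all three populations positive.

From dC/dt = 0: 0.0133H* = 0.177, so H* = 13.3.
From dB/dt = 0: 0.493(1 - B*/1160) = 0.0033·13.3, giving B* = 1160·(1 - 0.0891) = 1060.
From dH/dt = 0: 0.00157·1060 - 0.323 = 0.0269C*, so C* = 1.34/0.0269 = 49.7.

B* ≈ 1060, H* ≈ 13.3, C* ≈ 49.7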